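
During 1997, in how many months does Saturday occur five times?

4

A month of length L has five Saturdays iff its first Saturday is on day ≤ L−28 (so day 1–3 in a 31-day month, 1–2 in a 30-day month, day 1 in a leap February).
Checking each month of 1997: Jan starts Wed (31d); Feb starts Sat (28d); Mar starts Sat (31d) ✓; Apr starts Tue (30d); May starts Thu (31d) ✓; Jun starts Sun (30d); Jul starts Tue (31d); Aug starts Fri (31d) ✓; Sep starts Mon (30d); Oct starts Wed (31d); Nov starts Sat (30d) ✓; Dec starts Mon (31d).
Five-Saturday months: March, May, August, November → 4.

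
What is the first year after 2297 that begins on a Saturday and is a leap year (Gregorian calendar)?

Jan 1 advances by 2 weekdays after a leap year and by 1 after a common year.
2297: Jan 1 is Friday.
2298: Saturday
2299: Sunday
2300: Monday
2301: Tuesday
2302: Wednesday
2303: Thursday
2304: Friday (leap)
2305: Sunday
2306: Monday
2307: Tuesday
2308: Wednesday (leap)
2309: Friday
2310: Saturday
2311: Sunday
2312: Monday (leap)
2313: Wednesday
2314: Thursday
2315: Friday
2316: Saturday (leap)
2316 begins on a Saturday and is a leap year.

2316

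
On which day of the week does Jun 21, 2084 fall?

January 1, 2084 is a Saturday.
June 21 is day 173 of the year, i.e. 172 days after Jan 1.
172 mod 7 = 4, so advance 4 weekdays from Saturday: Wednesday.

Wednesday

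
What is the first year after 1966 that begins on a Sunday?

Jan 1 advances by 2 weekdays after a leap year and by 1 after a common year.
1966: Jan 1 is Saturday.
1967: Sunday
1967 begins on a Sunday

1967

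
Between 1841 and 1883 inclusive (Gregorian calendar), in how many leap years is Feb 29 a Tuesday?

Leap years in 1841–1883: 10 of them.
Feb 29 weekday advances by 5 (mod 7) from one leap year to the next four years later (or differs when a century non-leap intervenes).
Leap-day weekdays: 1844:Thu 1848:Tue✓ 1852:Sun 1856:Fri 1860:Wed 1864:Mon 1868:Sat 1872:Thu 1876:Tue✓ 1880:Sun
Tuesday: 1848, 1876 → 2.

2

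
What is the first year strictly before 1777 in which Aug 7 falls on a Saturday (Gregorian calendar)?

From one year to the next, a fixed date's weekday advances by 1, or by 2 when a Feb 29 lies between the two dates.
1777: August 7 is Thursday.
1776: Wednesday (−1)
1775: Monday (−2)
1774: Sunday (−1)
1773: Saturday (−1)
Aug 7 falls on a Saturday in 1773.

1773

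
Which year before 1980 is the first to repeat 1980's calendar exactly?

1952

Two years share a calendar iff Jan 1 falls on the same weekday and both are leap or both are common. 1980: Jan 1 is Tuesday, leap year.
1979: Jan 1 Monday, common
1978: Jan 1 Sunday, common
1977: Jan 1 Saturday, common
1976: Jan 1 Thursday, leap
1975: Jan 1 Wednesday, common
1974: Jan 1 Tuesday, common
1973: Jan 1 Monday, common
1972: Jan 1 Saturday, leap
1971: Jan 1 Friday, common
1970: Jan 1 Thursday, common
1969: Jan 1 Wednesday, common
1968: Jan 1 Monday, leap
1967: Jan 1 Sunday, common
1966: Jan 1 Saturday, common
1965: Jan 1 Friday, common
1964: Jan 1 Wednesday, leap
1963: Jan 1 Tuesday, common
1962: Jan 1 Monday, common
1961: Jan 1 Sunday, common
1960: Jan 1 Friday, leap
1959: Jan 1 Thursday, common
1958: Jan 1 Wednesday, common
1957: Jan 1 Tuesday, common
1956: Jan 1 Sunday, leap
1955: Jan 1 Saturday, common
1954: Jan 1 Friday, common
1953: Jan 1 Thursday, common
1952: Jan 1 Tuesday, leap
1952 matches on both conditions.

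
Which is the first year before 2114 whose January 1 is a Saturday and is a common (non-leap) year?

2107

Jan 1 advances by 2 weekdays after a leap year and by 1 after a common year.
2114: Jan 1 is Monday.
2113: Sunday
2112: Friday (leap)
2111: Thursday
2110: Wednesday
2109: Tuesday
2108: Sunday (leap)
2107: Saturday
2107 begins on a Saturday and is a common year.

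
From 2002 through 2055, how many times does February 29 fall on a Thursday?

Leap years in 2002–2055: 13 of them.
Feb 29 weekday advances by 5 (mod 7) from one leap year to the next four years later (or differs when a century non-leap intervenes).
Leap-day weekdays: 2004:Sun 2008:Fri 2012:Wed 2016:Mon 2020:Sat 2024:Thu✓ 2028:Tue 2032:Sun 2036:Fri 2040:Wed 2044:Mon 2048:Sat 2052:Thu✓
Thursday: 2024, 2052 → 2.

2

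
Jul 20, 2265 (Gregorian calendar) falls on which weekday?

Thursday

January 1, 2265 is a Sunday.
July 20 is day 201 of the year, i.e. 200 days after Jan 1.
200 mod 7 = 4, so advance 4 weekdays from Sunday: Thursday.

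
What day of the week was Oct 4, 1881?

Tuesday

January 1, 1881 is a Saturday.
October 4 is day 277 of the year, i.e. 276 days after Jan 1.
276 mod 7 = 3, so advance 3 weekdays from Saturday: Tuesday.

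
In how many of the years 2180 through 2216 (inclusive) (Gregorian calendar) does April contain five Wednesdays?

10

April has 30 days; it has five Wednesdays when Wednesday falls among the first (month-length − 28) days — i.e. when April 1 is one of Wednesday/Tuesday.
April 1 by year: 2180:Sat 2181:Sun 2182:Mon 2183:Tue✓ 2184:Thu 2185:Fri 2186:Sat 2187:Sun 2188:Tue✓ 2189:Wed✓ 2190:Thu 2191:Fri 2192:Sun 2193:Mon 2194:Tue✓ …(7 more)… 2202:Thu 2203:Fri 2204:Sun 2205:Mon 2206:Tue✓ 2207:Wed✓ 2208:Fri 2209:Sat 2210:Sun 2211:Mon 2212:Wed✓ 2213:Thu 2214:Fri 2215:Sat 2216:Mon
Years with five Wednesdays: 2183, 2188, 2189, 2194, 2195, 2200, 2201, 2206, 2207, 2212 → 10.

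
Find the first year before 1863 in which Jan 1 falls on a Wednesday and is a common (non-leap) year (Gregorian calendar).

Jan 1 advances by 2 weekdays after a leap year and by 1 after a common year.
1863: Jan 1 is Thursday.
1862: Wednesday
1862 begins on a Wednesday and is a common year.

1862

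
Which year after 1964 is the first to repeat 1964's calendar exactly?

Two years share a calendar iff Jan 1 falls on the same weekday and both are leap or both are common. 1964: Jan 1 is Wednesday, leap year.
1965: Jan 1 Friday, common
1966: Jan 1 Saturday, common
1967: Jan 1 Sunday, common
1968: Jan 1 Monday, leap
1969: Jan 1 Wednesday, common
1970: Jan 1 Thursday, common
1971: Jan 1 Friday, common
1972: Jan 1 Saturday, leap
1973: Jan 1 Monday, common
1974: Jan 1 Tuesday, common
1975: Jan 1 Wednesday, common
1976: Jan 1 Thursday, leap
1977: Jan 1 Saturday, common
1978: Jan 1 Sunday, common
1979: Jan 1 Monday, common
1980: Jan 1 Tuesday, leap
1981: Jan 1 Thursday, common
1982: Jan 1 Friday, common
1983: Jan 1 Saturday, common
1984: Jan 1 Sunday, leap
1985: Jan 1 Tuesday, common
1986: Jan 1 Wednesday, common
1987: Jan 1 Thursday, common
1988: Jan 1 Friday, leap
1989: Jan 1 Sunday, common
1990: Jan 1 Monday, common
1991: Jan 1 Tuesday, common
1992: Jan 1 Wednesday, leap
1992 matches on both conditions.

1992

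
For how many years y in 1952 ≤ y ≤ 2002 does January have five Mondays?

January has 31 days; it has five Mondays when Monday falls among the first (month-length − 28) days — i.e. when January 1 is one of Monday/Sunday/Saturday.
January 1 by year: 1952:Tue 1953:Thu 1954:Fri 1955:Sat✓ 1956:Sun✓ 1957:Tue 1958:Wed 1959:Thu 1960:Fri 1961:Sun✓ 1962:Mon✓ 1963:Tue 1964:Wed 1965:Fri 1966:Sat✓ …(21 more)… 1988:Fri 1989:Sun✓ 1990:Mon✓ 1991:Tue 1992:Wed 1993:Fri 1994:Sat✓ 1995:Sun✓ 1996:Mon✓ 1997:Wed 1998:Thu 1999:Fri 2000:Sat✓ 2001:Mon✓ 2002:Tue
Years with five Mondays: 1955, 1956, 1961, 1962, 1966, 1967, 1968, 1972, 1973, 1977, 1978, 1979, 1983, 1984, 1989, 1990, 1994, 1995, 1996, 2000, 2001 → 21.

21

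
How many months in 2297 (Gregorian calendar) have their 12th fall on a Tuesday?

2

Check the 12th of each month of 2297: Jan 12: Tue, Feb 12: Fri, Mar 12: Fri, Apr 12: Mon, May 12: Wed, Jun 12: Sat, Jul 12: Mon, Aug 12: Thu, Sep 12: Sun, Oct 12: Tue, Nov 12: Fri, Dec 12: Sun.
Tuesday occurs in January, October — 2 months.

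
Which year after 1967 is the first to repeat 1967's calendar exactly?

1978

Two years share a calendar iff Jan 1 falls on the same weekday and both are leap or both are common. 1967: Jan 1 is Sunday, common year.
1968: Jan 1 Monday, leap
1969: Jan 1 Wednesday, common
1970: Jan 1 Thursday, common
1971: Jan 1 Friday, common
1972: Jan 1 Saturday, leap
1973: Jan 1 Monday, common
1974: Jan 1 Tuesday, common
1975: Jan 1 Wednesday, common
1976: Jan 1 Thursday, leap
1977: Jan 1 Saturday, common
1978: Jan 1 Sunday, common
1978 matches on both conditions.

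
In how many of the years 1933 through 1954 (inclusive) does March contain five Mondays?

March has 31 days; it has five Mondays when Monday falls among the first (month-length − 28) days — i.e. when March 1 is one of Monday/Sunday/Saturday.
March 1 by year: 1933:Wed 1934:Thu 1935:Fri 1936:Sun✓ 1937:Mon✓ 1938:Tue 1939:Wed 1940:Fri 1941:Sat✓ 1942:Sun✓ 1943:Mon✓ 1944:Wed 1945:Thu 1946:Fri 1947:Sat✓ 1948:Mon✓ 1949:Tue 1950:Wed 1951:Thu 1952:Sat✓ 1953:Sun✓ 1954:Mon✓
Years with five Mondays: 1936, 1937, 1941, 1942, 1943, 1947, 1948, 1952, 1953, 1954 → 10.

10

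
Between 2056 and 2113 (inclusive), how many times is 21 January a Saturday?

Track 21 January's weekday year by year (advancing +1, or +2 across a Feb 29):
  2056: Fri  2057: Sun (+2)  2058: Mon (+1)  2059: Tue (+1)  2060: Wed (+1)
  2061: Fri (+2)  2062: Sat (+1) ✓  2063: Sun (+1)  2064: Mon (+1)  2065: Wed (+2)
  2066: Thu (+1)  2067: Fri (+1)  2068: Sat (+1) ✓  2069: Mon (+2)  … (30 more years) …
  2100: Thu (+1)  2101: Fri (+1)  2102: Sat (+1) ✓  2103: Sun (+1)  2104: Mon (+1)
  2105: Wed (+2)  2106: Thu (+1)  2107: Fri (+1)  2108: Sat (+1) ✓  2109: Mon (+2)
  2110: Tue (+1)  2111: Wed (+1)  2112: Thu (+1)  2113: Sat (+2) ✓
Saturday years: 2062, 2068, 2073, 2079, 2090, 2096, 2102, 2108, 2113 — 9 in total.

9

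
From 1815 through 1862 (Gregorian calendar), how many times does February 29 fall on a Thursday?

2

Leap years in 1815–1862: 12 of them.
Feb 29 weekday advances by 5 (mod 7) from one leap year to the next four years later (or differs when a century non-leap intervenes).
Leap-day weekdays: 1816:Thu✓ 1820:Tue 1824:Sun 1828:Fri 1832:Wed 1836:Mon 1840:Sat 1844:Thu✓ 1848:Tue 1852:Sun 1856:Fri 1860:Wed
Thursday: 1816, 1844 → 2.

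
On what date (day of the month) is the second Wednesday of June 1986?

11

June 1, 1986 is a Sunday, so the first Wednesday is the 4th.
The second Wednesday is 4 + 7 = 11.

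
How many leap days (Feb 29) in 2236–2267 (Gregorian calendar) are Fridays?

1

Leap years in 2236–2267: 8 of them.
Feb 29 weekday advances by 5 (mod 7) from one leap year to the next four years later (or differs when a century non-leap intervenes).
Leap-day weekdays: 2236:Mon 2240:Sat 2244:Thu 2248:Tue 2252:Sun 2256:Fri✓ 2260:Wed 2264:Mon
Friday: 2256 → 1.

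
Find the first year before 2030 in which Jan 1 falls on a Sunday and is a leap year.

2012

Jan 1 advances by 2 weekdays after a leap year and by 1 after a common year.
2030: Jan 1 is Tuesday.
2029: Monday
2028: Saturday (leap)
2027: Friday
2026: Thursday
2025: Wednesday
2024: Monday (leap)
2023: Sunday
2022: Saturday
2021: Friday
2020: Wednesday (leap)
2019: Tuesday
2018: Monday
2017: Sunday
2016: Friday (leap)
2015: Thursday
2014: Wednesday
2013: Tuesday
2012: Sunday (leap)
2012 begins on a Sunday and is a leap year.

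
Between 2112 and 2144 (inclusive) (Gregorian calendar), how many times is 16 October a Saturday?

Track 16 October's weekday year by year (advancing +1, or +2 across a Feb 29):
  2112: Sun  2113: Mon (+1)  2114: Tue (+1)  2115: Wed (+1)  2116: Fri (+2)
  2117: Sat (+1) ✓  2118: Sun (+1)  2119: Mon (+1)  2120: Wed (+2)  2121: Thu (+1)
  2122: Fri (+1)  2123: Sat (+1) ✓  2124: Mon (+2)  2125: Tue (+1)  … (5 more years) …
  2131: Tue (+1)  2132: Thu (+2)  2133: Fri (+1)  2134: Sat (+1) ✓  2135: Sun (+1)
  2136: Tue (+2)  2137: Wed (+1)  2138: Thu (+1)  2139: Fri (+1)  2140: Sun (+2)
  2141: Mon (+1)  2142: Tue (+1)  2143: Wed (+1)  2144: Fri (+2)
Saturday years: 2117, 2123, 2128, 2134 — 4 in total.

4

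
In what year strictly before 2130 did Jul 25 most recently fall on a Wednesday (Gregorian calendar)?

2125

From one year to the next, a fixed date's weekday advances by 1, or by 2 when a Feb 29 lies between the two dates.
2130: July 25 is Tuesday.
2129: Monday (−1)
2128: Sunday (−1)
2127: Friday (−2)
2126: Thursday (−1)
2125: Wednesday (−1)
Jul 25 falls on a Wednesday in 2125.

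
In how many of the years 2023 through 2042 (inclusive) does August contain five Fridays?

August has 31 days; it has five Fridays when Friday falls among the first (month-length − 28) days — i.e. when August 1 is one of Friday/Thursday/Wednesday.
August 1 by year: 2023:Tue 2024:Thu✓ 2025:Fri✓ 2026:Sat 2027:Sun 2028:Tue 2029:Wed✓ 2030:Thu✓ 2031:Fri✓ 2032:Sun 2033:Mon 2034:Tue 2035:Wed✓ 2036:Fri✓ 2037:Sat 2038:Sun 2039:Mon 2040:Wed✓ 2041:Thu✓ 2042:Fri✓
Years with five Fridays: 2024, 2025, 2029, 2030, 2031, 2035, 2036, 2040, 2041, 2042 → 10.

10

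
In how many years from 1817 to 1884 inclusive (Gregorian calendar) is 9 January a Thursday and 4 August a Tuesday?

Check each year's weekday for 9 January and 4 August:
  1817: Thu/Mon  1818: Fri/Tue  1819: Sat/Wed  1820: Sun/Fri  1821: Tue/Sat  1822: Wed/Sun  1823: Thu/Mon  1824: Fri/Wed  1825: Sun/Thu  1826: Mon/Fri  1827: Tue/Sat  1828: Wed/Mon  1829: Fri/Tue  1830: Sat/Wed  …(40 more)…  1871: Mon/Fri  1872: Tue/Sun  1873: Thu/Mon  1874: Fri/Tue  1875: Sat/Wed  1876: Sun/Fri  1877: Tue/Sat  1878: Wed/Sun  1879: Thu/Mon  1880: Fri/Wed  1881: Sun/Thu  1882: Mon/Fri  1883: Tue/Sat  1884: Wed/Mon
Both conditions hold in: 1840, 1868 — 2.

2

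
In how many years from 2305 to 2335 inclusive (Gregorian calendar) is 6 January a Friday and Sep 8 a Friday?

4

Check each year's weekday for 6 January and Sep 8:
  2305: Fri/Fri ✓  2306: Sat/Sat  2307: Sun/Sun  2308: Mon/Tue  2309: Wed/Wed  2310: Thu/Thu  2311: Fri/Fri ✓  2312: Sat/Sun  2313: Mon/Mon  2314: Tue/Tue  2315: Wed/Wed  2316: Thu/Fri  2317: Sat/Sat  2318: Sun/Sun  …(3 more)…  2322: Fri/Fri ✓  2323: Sat/Sat  2324: Sun/Mon  2325: Tue/Tue  2326: Wed/Wed  2327: Thu/Thu  2328: Fri/Sat  2329: Sun/Sun  2330: Mon/Mon  2331: Tue/Tue  2332: Wed/Thu  2333: Fri/Fri ✓  2334: Sat/Sat  2335: Sun/Sun
Both conditions hold in: 2305, 2311, 2322, 2333 — 4.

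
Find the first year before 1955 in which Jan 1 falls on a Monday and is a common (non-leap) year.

Jan 1 advances by 2 weekdays after a leap year and by 1 after a common year.
1955: Jan 1 is Saturday.
1954: Friday
1953: Thursday
1952: Tuesday (leap)
1951: Monday
1951 begins on a Monday and is a common year.

1951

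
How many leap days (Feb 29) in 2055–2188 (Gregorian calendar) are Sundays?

Leap years in 2055–2188: 33 of them.
Feb 29 weekday advances by 5 (mod 7) from one leap year to the next four years later (or differs when a century non-leap intervenes).
Leap-day weekdays: 2056:Tue 2060:Sun✓ 2064:Fri 2068:Wed 2072:Mon 2076:Sat 2080:Thu 2084:Tue 2088:Sun✓ 2092:Fri 2096:Wed 2104:Fri 2108:Wed …(7 more)… 2140:Mon 2144:Sat 2148:Thu 2152:Tue 2156:Sun✓ 2160:Fri 2164:Wed 2168:Mon 2172:Sat 2176:Thu 2180:Tue 2184:Sun✓ 2188:Fri
Sunday: 2060, 2088, 2128, 2156, 2184 → 5.

5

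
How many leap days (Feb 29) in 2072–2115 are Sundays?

Leap years in 2072–2115: 10 of them.
Feb 29 weekday advances by 5 (mod 7) from one leap year to the next four years later (or differs when a century non-leap intervenes).
Leap-day weekdays: 2072:Mon 2076:Sat 2080:Thu 2084:Tue 2088:Sun✓ 2092:Fri 2096:Wed 2104:Fri 2108:Wed 2112:Mon
Sunday: 2088 → 1.

1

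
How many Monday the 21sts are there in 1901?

Check the 21st of each month of 1901: Jan 21: Mon, Feb 21: Thu, Mar 21: Thu, Apr 21: Sun, May 21: Tue, Jun 21: Fri, Jul 21: Sun, Aug 21: Wed, Sep 21: Sat, Oct 21: Mon, Nov 21: Thu, Dec 21: Sat.
Monday occurs in January, October — 2 months.

2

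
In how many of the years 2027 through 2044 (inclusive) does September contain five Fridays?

5

September has 30 days; it has five Fridays when Friday falls among the first (month-length − 28) days — i.e. when September 1 is one of Friday/Thursday.
September 1 by year: 2027:Wed 2028:Fri✓ 2029:Sat 2030:Sun 2031:Mon 2032:Wed 2033:Thu✓ 2034:Fri✓ 2035:Sat 2036:Mon 2037:Tue 2038:Wed 2039:Thu✓ 2040:Sat 2041:Sun 2042:Mon 2043:Tue 2044:Thu✓
Years with five Fridays: 2028, 2033, 2034, 2039, 2044 → 5.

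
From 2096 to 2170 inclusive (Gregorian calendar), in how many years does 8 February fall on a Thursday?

10

Track 8 February's weekday year by year (advancing +1, or +2 across a Feb 29):
  2096: Wed  2097: Fri (+2)  2098: Sat (+1)  2099: Sun (+1)  2100: Mon (+1)
  2101: Tue (+1)  2102: Wed (+1)  2103: Thu (+1) ✓  2104: Fri (+1)  2105: Sun (+2)
  2106: Mon (+1)  2107: Tue (+1)  2108: Wed (+1)  2109: Fri (+2)  … (47 more years) …
  2157: Tue (+2)  2158: Wed (+1)  2159: Thu (+1) ✓  2160: Fri (+1)  2161: Sun (+2)
  2162: Mon (+1)  2163: Tue (+1)  2164: Wed (+1)  2165: Fri (+2)  2166: Sat (+1)
  2167: Sun (+1)  2168: Mon (+1)  2169: Wed (+2)  2170: Thu (+1) ✓
Thursday years: 2103, 2114, 2120, 2125, 2131, 2142, 2148, 2153, 2159, 2170 — 10 in total.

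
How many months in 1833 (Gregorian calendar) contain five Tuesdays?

5

A month of length L has five Tuesdays iff its first Tuesday is on day ≤ L−28 (so day 1–3 in a 31-day month, 1–2 in a 30-day month, day 1 in a leap February).
Checking each month of 1833: Jan starts Tue (31d) ✓; Feb starts Fri (28d); Mar starts Fri (31d); Apr starts Mon (30d) ✓; May starts Wed (31d); Jun starts Sat (30d); Jul starts Mon (31d) ✓; Aug starts Thu (31d); Sep starts Sun (30d); Oct starts Tue (31d) ✓; Nov starts Fri (30d); Dec starts Sun (31d) ✓.
Five-Tuesday months: January, April, July, October, December → 5.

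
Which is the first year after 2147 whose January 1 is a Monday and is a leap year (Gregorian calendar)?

Jan 1 advances by 2 weekdays after a leap year and by 1 after a common year.
2147: Jan 1 is Sunday.
2148: Monday (leap)
2148 begins on a Monday and is a leap year.

2148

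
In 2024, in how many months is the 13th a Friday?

2

Check the 13th of each month of 2024: Jan 13: Sat, Feb 13: Tue, Mar 13: Wed, Apr 13: Sat, May 13: Mon, Jun 13: Thu, Jul 13: Sat, Aug 13: Tue, Sep 13: Fri, Oct 13: Sun, Nov 13: Wed, Dec 13: Fri.
Friday occurs in September, December — 2 months.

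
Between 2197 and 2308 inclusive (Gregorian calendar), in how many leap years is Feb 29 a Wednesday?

4

Leap years in 2197–2308: 26 of them.
Feb 29 weekday advances by 5 (mod 7) from one leap year to the next four years later (or differs when a century non-leap intervenes).
Leap-day weekdays: 2204:Wed✓ 2208:Mon 2212:Sat 2216:Thu 2220:Tue 2224:Sun 2228:Fri 2232:Wed✓ 2236:Mon 2240:Sat 2244:Thu 2248:Tue 2252:Sun 2256:Fri 2260:Wed✓ 2264:Mon 2268:Sat 2272:Thu 2276:Tue 2280:Sun 2284:Fri 2288:Wed✓ 2292:Mon 2296:Sat 2304:Mon 2308:Sat
Wednesday: 2204, 2232, 2260, 2288 → 4.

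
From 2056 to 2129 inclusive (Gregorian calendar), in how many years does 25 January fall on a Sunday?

Track 25 January's weekday year by year (advancing +1, or +2 across a Feb 29):
  2056: Tue  2057: Thu (+2)  2058: Fri (+1)  2059: Sat (+1)  2060: Sun (+1) ✓
  2061: Tue (+2)  2062: Wed (+1)  2063: Thu (+1)  2064: Fri (+1)  2065: Sun (+2) ✓
  2066: Mon (+1)  2067: Tue (+1)  2068: Wed (+1)  2069: Fri (+2)  … (46 more years) …
  2116: Sat (+1)  2117: Mon (+2)  2118: Tue (+1)  2119: Wed (+1)  2120: Thu (+1)
  2121: Sat (+2)  2122: Sun (+1) ✓  2123: Mon (+1)  2124: Tue (+1)  2125: Thu (+2)
  2126: Fri (+1)  2127: Sat (+1)  2128: Sun (+1) ✓  2129: Tue (+2)
Sunday years: 2060, 2065, 2071, 2082, 2088, 2093, 2099, 2105, 2111, 2122, 2128 — 11 in total.

11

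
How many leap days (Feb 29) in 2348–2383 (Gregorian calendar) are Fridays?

Leap years in 2348–2383: 9 of them.
Feb 29 weekday advances by 5 (mod 7) from one leap year to the next four years later (or differs when a century non-leap intervenes).
Leap-day weekdays: 2348:Sun 2352:Fri✓ 2356:Wed 2360:Mon 2364:Sat 2368:Thu 2372:Tue 2376:Sun 2380:Fri✓
Friday: 2352, 2380 → 2.

2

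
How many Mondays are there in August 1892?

5

August 1892 has 31 days and begins on Monday.
The first Monday is August 1.
Mondays fall on 1, 8, 15, 22, 29 — that's 5.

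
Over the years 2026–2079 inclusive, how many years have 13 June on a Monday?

Track 13 June's weekday year by year (advancing +1, or +2 across a Feb 29):
  2026: Sat  2027: Sun (+1)  2028: Tue (+2)  2029: Wed (+1)  2030: Thu (+1)
  2031: Fri (+1)  2032: Sun (+2)  2033: Mon (+1) ✓  2034: Tue (+1)  2035: Wed (+1)
  2036: Fri (+2)  2037: Sat (+1)  2038: Sun (+1)  2039: Mon (+1) ✓  … (26 more years) …
  2066: Sun (+1)  2067: Mon (+1) ✓  2068: Wed (+2)  2069: Thu (+1)  2070: Fri (+1)
  2071: Sat (+1)  2072: Mon (+2) ✓  2073: Tue (+1)  2074: Wed (+1)  2075: Thu (+1)
  2076: Sat (+2)  2077: Sun (+1)  2078: Mon (+1) ✓  2079: Tue (+1)
Monday years: 2033, 2039, 2044, 2050, 2061, 2067, 2072, 2078 — 8 in total.

8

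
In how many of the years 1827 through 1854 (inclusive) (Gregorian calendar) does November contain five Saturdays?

8

November has 30 days; it has five Saturdays when Saturday falls among the first (month-length − 28) days — i.e. when November 1 is one of Saturday/Friday.
November 1 by year: 1827:Thu 1828:Sat✓ 1829:Sun 1830:Mon 1831:Tue 1832:Thu 1833:Fri✓ 1834:Sat✓ 1835:Sun 1836:Tue 1837:Wed 1838:Thu 1839:Fri✓ 1840:Sun 1841:Mon 1842:Tue 1843:Wed 1844:Fri✓ 1845:Sat✓ 1846:Sun 1847:Mon 1848:Wed 1849:Thu 1850:Fri✓ 1851:Sat✓ 1852:Mon 1853:Tue 1854:Wed
Years with five Saturdays: 1828, 1833, 1834, 1839, 1844, 1845, 1850, 1851 → 8.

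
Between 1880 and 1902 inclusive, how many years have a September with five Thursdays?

September has 30 days; it has five Thursdays when Thursday falls among the first (month-length − 28) days — i.e. when September 1 is one of Thursday/Wednesday.
September 1 by year: 1880:Wed✓ 1881:Thu✓ 1882:Fri 1883:Sat 1884:Mon 1885:Tue 1886:Wed✓ 1887:Thu✓ 1888:Sat 1889:Sun 1890:Mon 1891:Tue 1892:Thu✓ 1893:Fri 1894:Sat 1895:Sun 1896:Tue 1897:Wed✓ 1898:Thu✓ 1899:Fri 1900:Sat 1901:Sun 1902:Mon
Years with five Thursdays: 1880, 1881, 1886, 1887, 1892, 1897, 1898 → 7.

7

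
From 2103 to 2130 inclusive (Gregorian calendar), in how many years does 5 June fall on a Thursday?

Track 5 June's weekday year by year (advancing +1, or +2 across a Feb 29):
  2103: Tue  2104: Thu (+2) ✓  2105: Fri (+1)  2106: Sat (+1)  2107: Sun (+1)
  2108: Tue (+2)  2109: Wed (+1)  2110: Thu (+1) ✓  2111: Fri (+1)  2112: Sun (+2)
  2113: Mon (+1)  2114: Tue (+1)  2115: Wed (+1)  2116: Fri (+2)  2117: Sat (+1)
  2118: Sun (+1)  2119: Mon (+1)  2120: Wed (+2)  2121: Thu (+1) ✓  2122: Fri (+1)
  2123: Sat (+1)  2124: Mon (+2)  2125: Tue (+1)  2126: Wed (+1)  2127: Thu (+1) ✓
  2128: Sat (+2)  2129: Sun (+1)  2130: Mon (+1)
Thursday years: 2104, 2110, 2121, 2127 — 4 in total.

4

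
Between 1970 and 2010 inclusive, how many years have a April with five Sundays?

April has 30 days; it has five Sundays when Sunday falls among the first (month-length − 28) days — i.e. when April 1 is one of Sunday/Saturday.
April 1 by year: 1970:Wed 1971:Thu 1972:Sat✓ 1973:Sun✓ 1974:Mon 1975:Tue 1976:Thu 1977:Fri 1978:Sat✓ 1979:Sun✓ 1980:Tue 1981:Wed 1982:Thu 1983:Fri 1984:Sun✓ …(11 more)… 1996:Mon 1997:Tue 1998:Wed 1999:Thu 2000:Sat✓ 2001:Sun✓ 2002:Mon 2003:Tue 2004:Thu 2005:Fri 2006:Sat✓ 2007:Sun✓ 2008:Tue 2009:Wed 2010:Thu
Years with five Sundays: 1972, 1973, 1978, 1979, 1984, 1989, 1990, 1995, 2000, 2001, 2006, 2007 → 12.

12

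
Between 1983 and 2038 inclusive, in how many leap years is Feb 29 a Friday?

Leap years in 1983–2038: 14 of them.
Feb 29 weekday advances by 5 (mod 7) from one leap year to the next four years later (or differs when a century non-leap intervenes).
Leap-day weekdays: 1984:Wed 1988:Mon 1992:Sat 1996:Thu 2000:Tue 2004:Sun 2008:Fri✓ 2012:Wed 2016:Mon 2020:Sat 2024:Thu 2028:Tue 2032:Sun 2036:Fri✓
Friday: 2008, 2036 → 2.

2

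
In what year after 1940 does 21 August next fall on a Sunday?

1949

From one year to the next, a fixed date's weekday advances by 1, or by 2 when a Feb 29 lies between the two dates.
1940: August 21 is Wednesday.
1941: Thursday (+1)
1942: Friday (+1)
1943: Saturday (+1)
1944: Monday (+2)
1945: Tuesday (+1)
1946: Wednesday (+1)
1947: Thursday (+1)
1948: Saturday (+2)
1949: Sunday (+1)
21 August falls on a Sunday in 1949.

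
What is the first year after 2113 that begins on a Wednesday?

2116

Jan 1 advances by 2 weekdays after a leap year and by 1 after a common year.
2113: Jan 1 is Sunday.
2114: Monday
2115: Tuesday
2116: Wednesday (leap)
2116 begins on a Wednesday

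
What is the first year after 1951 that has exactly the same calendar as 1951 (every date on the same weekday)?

Two years share a calendar iff Jan 1 falls on the same weekday and both are leap or both are common. 1951: Jan 1 is Monday, common year.
1952: Jan 1 Tuesday, leap
1953: Jan 1 Thursday, common
1954: Jan 1 Friday, common
1955: Jan 1 Saturday, common
1956: Jan 1 Sunday, leap
1957: Jan 1 Tuesday, common
1958: Jan 1 Wednesday, common
1959: Jan 1 Thursday, common
1960: Jan 1 Friday, leap
1961: Jan 1 Sunday, common
1962: Jan 1 Monday, common
1962 matches on both conditions.

1962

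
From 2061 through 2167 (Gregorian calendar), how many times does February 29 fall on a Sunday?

Leap years in 2061–2167: 25 of them.
Feb 29 weekday advances by 5 (mod 7) from one leap year to the next four years later (or differs when a century non-leap intervenes).
Leap-day weekdays: 2064:Fri 2068:Wed 2072:Mon 2076:Sat 2080:Thu 2084:Tue 2088:Sun✓ 2092:Fri 2096:Wed 2104:Fri 2108:Wed 2112:Mon 2116:Sat 2120:Thu 2124:Tue 2128:Sun✓ 2132:Fri 2136:Wed 2140:Mon 2144:Sat 2148:Thu 2152:Tue 2156:Sun✓ 2160:Fri 2164:Wed
Sunday: 2088, 2128, 2156 → 3.

3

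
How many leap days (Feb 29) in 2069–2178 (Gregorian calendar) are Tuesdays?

3

Leap years in 2069–2178: 26 of them.
Feb 29 weekday advances by 5 (mod 7) from one leap year to the next four years later (or differs when a century non-leap intervenes).
Leap-day weekdays: 2072:Mon 2076:Sat 2080:Thu 2084:Tue✓ 2088:Sun 2092:Fri 2096:Wed 2104:Fri 2108:Wed 2112:Mon 2116:Sat 2120:Thu 2124:Tue✓ 2128:Sun 2132:Fri 2136:Wed 2140:Mon 2144:Sat 2148:Thu 2152:Tue✓ 2156:Sun 2160:Fri 2164:Wed 2168:Mon 2172:Sat 2176:Thu
Tuesday: 2084, 2124, 2152 → 3.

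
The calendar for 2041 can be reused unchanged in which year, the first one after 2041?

Two years share a calendar iff Jan 1 falls on the same weekday and both are leap or both are common. 2041: Jan 1 is Tuesday, common year.
2042: Jan 1 Wednesday, common
2043: Jan 1 Thursday, common
2044: Jan 1 Friday, leap
2045: Jan 1 Sunday, common
2046: Jan 1 Monday, common
2047: Jan 1 Tuesday, common
2047 matches on both conditions.

2047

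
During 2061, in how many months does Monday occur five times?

4

A month of length L has five Mondays iff its first Monday is on day ≤ L−28 (so day 1–3 in a 31-day month, 1–2 in a 30-day month, day 1 in a leap February).
Checking each month of 2061: Jan starts Sat (31d) ✓; Feb starts Tue (28d); Mar starts Tue (31d); Apr starts Fri (30d); May starts Sun (31d) ✓; Jun starts Wed (30d); Jul starts Fri (31d); Aug starts Mon (31d) ✓; Sep starts Thu (30d); Oct starts Sat (31d) ✓; Nov starts Tue (30d); Dec starts Thu (31d).
Five-Monday months: January, May, August, October → 4.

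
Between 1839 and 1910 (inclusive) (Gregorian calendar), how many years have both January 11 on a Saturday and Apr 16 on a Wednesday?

7

Check each year's weekday for January 11 and Apr 16:
  1839: Fri/Tue  1840: Sat/Thu  1841: Mon/Fri  1842: Tue/Sat  1843: Wed/Sun  1844: Thu/Tue  1845: Sat/Wed ✓  1846: Sun/Thu  1847: Mon/Fri  1848: Tue/Sun  1849: Thu/Mon  1850: Fri/Tue  1851: Sat/Wed ✓  1852: Sun/Fri  …(44 more)…  1897: Mon/Fri  1898: Tue/Sat  1899: Wed/Sun  1900: Thu/Mon  1901: Fri/Tue  1902: Sat/Wed ✓  1903: Sun/Thu  1904: Mon/Sat  1905: Wed/Sun  1906: Thu/Mon  1907: Fri/Tue  1908: Sat/Thu  1909: Mon/Fri  1910: Tue/Sat
Both conditions hold in: 1845, 1851, 1862, 1873, 1879, 1890, 1902 — 7.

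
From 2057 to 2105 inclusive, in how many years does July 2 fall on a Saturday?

Track July 2's weekday year by year (advancing +1, or +2 across a Feb 29):
  2057: Mon  2058: Tue (+1)  2059: Wed (+1)  2060: Fri (+2)  2061: Sat (+1) ✓
  2062: Sun (+1)  2063: Mon (+1)  2064: Wed (+2)  2065: Thu (+1)  2066: Fri (+1)
  2067: Sat (+1) ✓  2068: Mon (+2)  2069: Tue (+1)  2070: Wed (+1)  … (21 more years) …
  2092: Wed (+2)  2093: Thu (+1)  2094: Fri (+1)  2095: Sat (+1) ✓  2096: Mon (+2)
  2097: Tue (+1)  2098: Wed (+1)  2099: Thu (+1)  2100: Fri (+1)  2101: Sat (+1) ✓
  2102: Sun (+1)  2103: Mon (+1)  2104: Wed (+2)  2105: Thu (+1)
Saturday years: 2061, 2067, 2072, 2078, 2089, 2095, 2101 — 7 in total.

7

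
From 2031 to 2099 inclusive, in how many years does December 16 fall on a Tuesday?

11

Track December 16's weekday year by year (advancing +1, or +2 across a Feb 29):
  2031: Tue ✓  2032: Thu (+2)  2033: Fri (+1)  2034: Sat (+1)  2035: Sun (+1)
  2036: Tue (+2) ✓  2037: Wed (+1)  2038: Thu (+1)  2039: Fri (+1)  2040: Sun (+2)
  2041: Mon (+1)  2042: Tue (+1) ✓  2043: Wed (+1)  2044: Fri (+2)  … (41 more years) …
  2086: Mon (+1)  2087: Tue (+1) ✓  2088: Thu (+2)  2089: Fri (+1)  2090: Sat (+1)
  2091: Sun (+1)  2092: Tue (+2) ✓  2093: Wed (+1)  2094: Thu (+1)  2095: Fri (+1)
  2096: Sun (+2)  2097: Mon (+1)  2098: Tue (+1) ✓  2099: Wed (+1)
Tuesday years: 2031, 2036, 2042, 2053, 2059, 2064, 2070, 2081, 2087, 2092, 2098 — 11 in total.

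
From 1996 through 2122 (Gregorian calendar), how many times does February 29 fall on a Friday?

5

Leap years in 1996–2122: 31 of them.
Feb 29 weekday advances by 5 (mod 7) from one leap year to the next four years later (or differs when a century non-leap intervenes).
Leap-day weekdays: 1996:Thu 2000:Tue 2004:Sun 2008:Fri✓ 2012:Wed 2016:Mon 2020:Sat 2024:Thu 2028:Tue 2032:Sun 2036:Fri✓ 2040:Wed 2044:Mon …(5 more)… 2068:Wed 2072:Mon 2076:Sat 2080:Thu 2084:Tue 2088:Sun 2092:Fri✓ 2096:Wed 2104:Fri✓ 2108:Wed 2112:Mon 2116:Sat 2120:Thu
Friday: 2008, 2036, 2064, 2092, 2104 → 5.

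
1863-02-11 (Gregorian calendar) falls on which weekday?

Wednesday

January 1, 1863 is a Thursday.
February 11 is day 42 of the year, i.e. 41 days after Jan 1.
41 mod 7 = 6, so advance 6 weekdays from Thursday: Wednesday.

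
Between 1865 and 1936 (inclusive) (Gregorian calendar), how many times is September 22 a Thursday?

10

Track September 22's weekday year by year (advancing +1, or +2 across a Feb 29):
  1865: Fri  1866: Sat (+1)  1867: Sun (+1)  1868: Tue (+2)  1869: Wed (+1)
  1870: Thu (+1) ✓  1871: Fri (+1)  1872: Sun (+2)  1873: Mon (+1)  1874: Tue (+1)
  1875: Wed (+1)  1876: Fri (+2)  1877: Sat (+1)  1878: Sun (+1)  … (44 more years) …
  1923: Sat (+1)  1924: Mon (+2)  1925: Tue (+1)  1926: Wed (+1)  1927: Thu (+1) ✓
  1928: Sat (+2)  1929: Sun (+1)  1930: Mon (+1)  1931: Tue (+1)  1932: Thu (+2) ✓
  1933: Fri (+1)  1934: Sat (+1)  1935: Sun (+1)  1936: Tue (+2)
Thursday years: 1870, 1881, 1887, 1892, 1898, 1904, 1910, 1921, 1927, 1932 — 10 in total.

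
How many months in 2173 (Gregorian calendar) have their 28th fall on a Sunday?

3

Check the 28th of each month of 2173: Jan 28: Thu, Feb 28: Sun, Mar 28: Sun, Apr 28: Wed, May 28: Fri, Jun 28: Mon, Jul 28: Wed, Aug 28: Sat, Sep 28: Tue, Oct 28: Thu, Nov 28: Sun, Dec 28: Tue.
Sunday occurs in February, March, November — 3 months.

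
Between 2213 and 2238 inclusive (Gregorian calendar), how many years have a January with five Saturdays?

January has 31 days; it has five Saturdays when Saturday falls among the first (month-length − 28) days — i.e. when January 1 is one of Saturday/Friday/Thursday.
January 1 by year: 2213:Fri✓ 2214:Sat✓ 2215:Sun 2216:Mon 2217:Wed 2218:Thu✓ 2219:Fri✓ 2220:Sat✓ 2221:Mon 2222:Tue 2223:Wed 2224:Thu✓ 2225:Sat✓ 2226:Sun 2227:Mon 2228:Tue 2229:Thu✓ 2230:Fri✓ 2231:Sat✓ 2232:Sun 2233:Tue 2234:Wed 2235:Thu✓ 2236:Fri✓ 2237:Sun 2238:Mon
Years with five Saturdays: 2213, 2214, 2218, 2219, 2220, 2224, 2225, 2229, 2230, 2231, 2235, 2236 → 12.

12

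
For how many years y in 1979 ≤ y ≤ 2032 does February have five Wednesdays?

2

February has 28 days (29 in leap years); it has five Wednesdays when Wednesday falls among the first (month-length − 28) days — i.e. when February 1 is Wednesday in a leap year (never in a common year).
February 1 by year: 1979:Thu 1980:Fri 1981:Sun 1982:Mon 1983:Tue 1984:Wed✓ 1985:Fri 1986:Sat 1987:Sun 1988:Mon 1989:Wed 1990:Thu 1991:Fri 1992:Sat 1993:Mon …(24 more)… 2018:Thu 2019:Fri 2020:Sat 2021:Mon 2022:Tue 2023:Wed 2024:Thu 2025:Sat 2026:Sun 2027:Mon 2028:Tue 2029:Thu 2030:Fri 2031:Sat 2032:Sun
Years with five Wednesdays: 1984, 2012 → 2.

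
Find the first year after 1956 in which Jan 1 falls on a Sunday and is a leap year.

Jan 1 advances by 2 weekdays after a leap year and by 1 after a common year.
1956: Jan 1 is Sunday (leap).
1957: Tuesday
1958: Wednesday
1959: Thursday
1960: Friday (leap)
1961: Sunday
1962: Monday
1963: Tuesday
1964: Wednesday (leap)
1965: Friday
1966: Saturday
1967: Sunday
1968: Monday (leap)
1969: Wednesday
1970: Thursday
1971: Friday
1972: Saturday (leap)
1973: Monday
1974: Tuesday
1975: Wednesday
1976: Thursday (leap)
1977: Saturday
1978: Sunday
1979: Monday
1980: Tuesday (leap)
1981: Thursday
1982: Friday
1983: Saturday
1984: Sunday (leap)
1984 begins on a Sunday and is a leap year.

1984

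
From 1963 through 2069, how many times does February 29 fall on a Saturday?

4

Leap years in 1963–2069: 27 of them.
Feb 29 weekday advances by 5 (mod 7) from one leap year to the next four years later (or differs when a century non-leap intervenes).
Leap-day weekdays: 1964:Sat✓ 1968:Thu 1972:Tue 1976:Sun 1980:Fri 1984:Wed 1988:Mon 1992:Sat✓ 1996:Thu 2000:Tue 2004:Sun 2008:Fri 2012:Wed 2016:Mon 2020:Sat✓ 2024:Thu 2028:Tue 2032:Sun 2036:Fri 2040:Wed 2044:Mon 2048:Sat✓ 2052:Thu 2056:Tue 2060:Sun 2064:Fri 2068:Wed
Saturday: 1964, 1992, 2020, 2048 → 4.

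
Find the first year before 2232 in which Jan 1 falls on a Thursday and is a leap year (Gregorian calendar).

Jan 1 advances by 2 weekdays after a leap year and by 1 after a common year.
2232: Jan 1 is Sunday (leap).
2231: Saturday
2230: Friday
2229: Thursday
2228: Tuesday (leap)
2227: Monday
2226: Sunday
2225: Saturday
2224: Thursday (leap)
2224 begins on a Thursday and is a leap year.

2224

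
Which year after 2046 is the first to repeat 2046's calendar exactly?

2057

Two years share a calendar iff Jan 1 falls on the same weekday and both are leap or both are common. 2046: Jan 1 is Monday, common year.
2047: Jan 1 Tuesday, common
2048: Jan 1 Wednesday, leap
2049: Jan 1 Friday, common
2050: Jan 1 Saturday, common
2051: Jan 1 Sunday, common
2052: Jan 1 Monday, leap
2053: Jan 1 Wednesday, common
2054: Jan 1 Thursday, common
2055: Jan 1 Friday, common
2056: Jan 1 Saturday, leap
2057: Jan 1 Monday, common
2057 matches on both conditions.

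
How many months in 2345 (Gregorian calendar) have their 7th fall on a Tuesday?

Check the 7th of each month of 2345: Jan 7: Sun, Feb 7: Wed, Mar 7: Wed, Apr 7: Sat, May 7: Mon, Jun 7: Thu, Jul 7: Sat, Aug 7: Tue, Sep 7: Fri, Oct 7: Sun, Nov 7: Wed, Dec 7: Fri.
Tuesday occurs in August — 1 month.

1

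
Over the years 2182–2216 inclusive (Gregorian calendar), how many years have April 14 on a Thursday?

Track April 14's weekday year by year (advancing +1, or +2 across a Feb 29):
  2182: Sun  2183: Mon (+1)  2184: Wed (+2)  2185: Thu (+1) ✓  2186: Fri (+1)
  2187: Sat (+1)  2188: Mon (+2)  2189: Tue (+1)  2190: Wed (+1)  2191: Thu (+1) ✓
  2192: Sat (+2)  2193: Sun (+1)  2194: Mon (+1)  2195: Tue (+1)  … (7 more years) …
  2203: Thu (+1) ✓  2204: Sat (+2)  2205: Sun (+1)  2206: Mon (+1)  2207: Tue (+1)
  2208: Thu (+2) ✓  2209: Fri (+1)  2210: Sat (+1)  2211: Sun (+1)  2212: Tue (+2)
  2213: Wed (+1)  2214: Thu (+1) ✓  2215: Fri (+1)  2216: Sun (+2)
Thursday years: 2185, 2191, 2196, 2203, 2208, 2214 — 6 in total.

6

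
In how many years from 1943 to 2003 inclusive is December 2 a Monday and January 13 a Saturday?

2

Check each year's weekday for December 2 and January 13:
  1943: Thu/Wed  1944: Sat/Thu  1945: Sun/Sat  1946: Mon/Sun  1947: Tue/Mon  1948: Thu/Tue  1949: Fri/Thu  1950: Sat/Fri  1951: Sun/Sat  1952: Tue/Sun  1953: Wed/Tue  1954: Thu/Wed  1955: Fri/Thu  1956: Sun/Fri  …(33 more)…  1990: Sun/Sat  1991: Mon/Sun  1992: Wed/Mon  1993: Thu/Wed  1994: Fri/Thu  1995: Sat/Fri  1996: Mon/Sat ✓  1997: Tue/Mon  1998: Wed/Tue  1999: Thu/Wed  2000: Sat/Thu  2001: Sun/Sat  2002: Mon/Sun  2003: Tue/Mon
Both conditions hold in: 1968, 1996 — 2.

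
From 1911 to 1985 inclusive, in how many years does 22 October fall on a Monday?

11

Track 22 October's weekday year by year (advancing +1, or +2 across a Feb 29):
  1911: Sun  1912: Tue (+2)  1913: Wed (+1)  1914: Thu (+1)  1915: Fri (+1)
  1916: Sun (+2)  1917: Mon (+1) ✓  1918: Tue (+1)  1919: Wed (+1)  1920: Fri (+2)
  1921: Sat (+1)  1922: Sun (+1)  1923: Mon (+1) ✓  1924: Wed (+2)  … (47 more years) …
  1972: Sun (+2)  1973: Mon (+1) ✓  1974: Tue (+1)  1975: Wed (+1)  1976: Fri (+2)
  1977: Sat (+1)  1978: Sun (+1)  1979: Mon (+1) ✓  1980: Wed (+2)  1981: Thu (+1)
  1982: Fri (+1)  1983: Sat (+1)  1984: Mon (+2) ✓  1985: Tue (+1)
Monday years: 1917, 1923, 1928, 1934, 1945, 1951, 1956, 1962, 1973, 1979, 1984 — 11 in total.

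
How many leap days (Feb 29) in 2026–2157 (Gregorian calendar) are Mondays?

Leap years in 2026–2157: 32 of them.
Feb 29 weekday advances by 5 (mod 7) from one leap year to the next four years later (or differs when a century non-leap intervenes).
Leap-day weekdays: 2028:Tue 2032:Sun 2036:Fri 2040:Wed 2044:Mon✓ 2048:Sat 2052:Thu 2056:Tue 2060:Sun 2064:Fri 2068:Wed 2072:Mon✓ 2076:Sat …(6 more)… 2108:Wed 2112:Mon✓ 2116:Sat 2120:Thu 2124:Tue 2128:Sun 2132:Fri 2136:Wed 2140:Mon✓ 2144:Sat 2148:Thu 2152:Tue 2156:Sun
Monday: 2044, 2072, 2112, 2140 → 4.

4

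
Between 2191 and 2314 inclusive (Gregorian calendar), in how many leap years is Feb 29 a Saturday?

Leap years in 2191–2314: 29 of them.
Feb 29 weekday advances by 5 (mod 7) from one leap year to the next four years later (or differs when a century non-leap intervenes).
Leap-day weekdays: 2192:Wed 2196:Mon 2204:Wed 2208:Mon 2212:Sat✓ 2216:Thu 2220:Tue 2224:Sun 2228:Fri 2232:Wed 2236:Mon 2240:Sat✓ 2244:Thu …(3 more)… 2260:Wed 2264:Mon 2268:Sat✓ 2272:Thu 2276:Tue 2280:Sun 2284:Fri 2288:Wed 2292:Mon 2296:Sat✓ 2304:Mon 2308:Sat✓ 2312:Thu
Saturday: 2212, 2240, 2268, 2296, 2308 → 5.

5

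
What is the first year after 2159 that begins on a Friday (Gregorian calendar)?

2162

Jan 1 advances by 2 weekdays after a leap year and by 1 after a common year.
2159: Jan 1 is Monday.
2160: Tuesday (leap)
2161: Thursday
2162: Friday
2162 begins on a Friday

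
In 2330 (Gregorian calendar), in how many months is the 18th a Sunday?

1

Check the 18th of each month of 2330: Jan 18: Sat, Feb 18: Tue, Mar 18: Tue, Apr 18: Fri, May 18: Sun, Jun 18: Wed, Jul 18: Fri, Aug 18: Mon, Sep 18: Thu, Oct 18: Sat, Nov 18: Tue, Dec 18: Thu.
Sunday occurs in May — 1 month.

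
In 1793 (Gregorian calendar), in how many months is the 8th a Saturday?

1

Check the 8th of each month of 1793: Jan 8: Tue, Feb 8: Fri, Mar 8: Fri, Apr 8: Mon, May 8: Wed, Jun 8: Sat, Jul 8: Mon, Aug 8: Thu, Sep 8: Sun, Oct 8: Tue, Nov 8: Fri, Dec 8: Sun.
Saturday occurs in June — 1 month.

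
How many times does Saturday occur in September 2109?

4

September 2109 has 30 days and begins on Sunday.
The first Saturday is September 7.
Saturdays fall on 7, 14, 21, 28 — that's 4.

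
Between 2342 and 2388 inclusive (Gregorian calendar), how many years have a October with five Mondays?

October has 31 days; it has five Mondays when Monday falls among the first (month-length − 28) days — i.e. when October 1 is one of Monday/Sunday/Saturday.
October 1 by year: 2342:Thu 2343:Fri 2344:Sun✓ 2345:Mon✓ 2346:Tue 2347:Wed 2348:Fri 2349:Sat✓ 2350:Sun✓ 2351:Mon✓ 2352:Wed 2353:Thu 2354:Fri 2355:Sat✓ 2356:Mon✓ …(17 more)… 2374:Tue 2375:Wed 2376:Fri 2377:Sat✓ 2378:Sun✓ 2379:Mon✓ 2380:Wed 2381:Thu 2382:Fri 2383:Sat✓ 2384:Mon✓ 2385:Tue 2386:Wed 2387:Thu 2388:Sat✓
Years with five Mondays: 2344, 2345, 2349, 2350, 2351, 2355, 2356, 2360, 2361, 2362, 2366, 2367, 2372, 2373, 2377, 2378, 2379, 2383, 2384, 2388 → 20.

20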